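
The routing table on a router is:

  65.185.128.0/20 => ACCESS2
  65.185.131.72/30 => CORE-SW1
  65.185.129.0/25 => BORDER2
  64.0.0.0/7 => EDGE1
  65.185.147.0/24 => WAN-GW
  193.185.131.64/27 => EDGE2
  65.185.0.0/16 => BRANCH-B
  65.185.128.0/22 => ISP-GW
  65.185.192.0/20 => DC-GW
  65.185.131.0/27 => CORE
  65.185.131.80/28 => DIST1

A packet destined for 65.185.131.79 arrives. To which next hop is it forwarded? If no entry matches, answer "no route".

Routes whose prefix contains 65.185.131.79:
  64.0.0.0/7 (64.0.0.0 - 65.255.255.255) -> EDGE1
  65.185.0.0/16 (65.185.0.0 - 65.185.255.255) -> BRANCH-B
  65.185.128.0/20 (65.185.128.0 - 65.185.143.255) -> ACCESS2
  65.185.128.0/22 (65.185.128.0 - 65.185.131.255) -> ISP-GW
More-specific entries that do NOT match:
  65.185.131.72/30 (65.185.131.72 - 65.185.131.75) does not contain 65.185.131.79
  65.185.131.80/28 (65.185.131.80 - 65.185.131.95) does not contain 65.185.131.79
  193.185.131.64/27 (193.185.131.64 - 193.185.131.95) does not contain 65.185.131.79
  65.185.131.0/27 (65.185.131.0 - 65.185.131.31) does not contain 65.185.131.79
  65.185.129.0/25 (65.185.129.0 - 65.185.129.127) does not contain 65.185.131.79
  65.185.147.0/24 (65.185.147.0 - 65.185.147.255) does not contain 65.185.131.79
Longest matching prefix is /22 -> next hop ISP-GW.

ISP-GW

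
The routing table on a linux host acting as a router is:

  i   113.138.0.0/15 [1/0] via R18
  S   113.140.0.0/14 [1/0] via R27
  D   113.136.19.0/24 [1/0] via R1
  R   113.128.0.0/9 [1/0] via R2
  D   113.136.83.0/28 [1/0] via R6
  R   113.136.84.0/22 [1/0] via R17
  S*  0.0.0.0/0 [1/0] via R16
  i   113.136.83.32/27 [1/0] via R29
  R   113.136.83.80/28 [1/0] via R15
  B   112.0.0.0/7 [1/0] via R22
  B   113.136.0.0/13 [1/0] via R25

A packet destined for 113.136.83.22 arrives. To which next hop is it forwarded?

R25

Routes whose prefix contains 113.136.83.22:
  0.0.0.0/0 (default, matches everything) -> R16
  112.0.0.0/7 (112.0.0.0 - 113.255.255.255) -> R22
  113.128.0.0/9 (113.128.0.0 - 113.255.255.255) -> R2
  113.136.0.0/13 (113.136.0.0 - 113.143.255.255) -> R25
More-specific entries that do NOT match:
  113.136.83.0/28 (113.136.83.0 - 113.136.83.15) does not contain 113.136.83.22
  113.136.83.80/28 (113.136.83.80 - 113.136.83.95) does not contain 113.136.83.22
  113.136.83.32/27 (113.136.83.32 - 113.136.83.63) does not contain 113.136.83.22
  113.136.19.0/24 (113.136.19.0 - 113.136.19.255) does not contain 113.136.83.22
  113.136.84.0/22 (113.136.84.0 - 113.136.87.255) does not contain 113.136.83.22
  113.138.0.0/15 (113.138.0.0 - 113.139.255.255) does not contain 113.136.83.22
  113.140.0.0/14 (113.140.0.0 - 113.143.255.255) does not contain 113.136.83.22
Longest matching prefix is /13 -> next hop R25.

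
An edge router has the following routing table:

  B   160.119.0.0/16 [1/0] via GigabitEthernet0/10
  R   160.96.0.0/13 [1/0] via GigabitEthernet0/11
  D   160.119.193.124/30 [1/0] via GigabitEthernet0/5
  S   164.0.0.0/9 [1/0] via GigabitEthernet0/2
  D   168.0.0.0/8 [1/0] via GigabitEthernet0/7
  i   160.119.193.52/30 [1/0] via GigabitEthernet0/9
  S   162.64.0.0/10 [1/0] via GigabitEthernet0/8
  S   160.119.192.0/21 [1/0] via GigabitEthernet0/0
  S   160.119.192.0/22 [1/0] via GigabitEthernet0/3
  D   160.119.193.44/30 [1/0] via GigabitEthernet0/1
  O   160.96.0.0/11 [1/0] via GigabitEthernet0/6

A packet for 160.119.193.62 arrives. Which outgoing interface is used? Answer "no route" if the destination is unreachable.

Routes whose prefix contains 160.119.193.62:
  160.96.0.0/11 (160.96.0.0 - 160.127.255.255) -> GigabitEthernet0/6
  160.119.0.0/16 (160.119.0.0 - 160.119.255.255) -> GigabitEthernet0/10
  160.119.192.0/21 (160.119.192.0 - 160.119.199.255) -> GigabitEthernet0/0
  160.119.192.0/22 (160.119.192.0 - 160.119.195.255) -> GigabitEthernet0/3
More-specific entries that do NOT match:
  160.119.193.124/30 (160.119.193.124 - 160.119.193.127) does not contain 160.119.193.62
  160.119.193.52/30 (160.119.193.52 - 160.119.193.55) does not contain 160.119.193.62
  160.119.193.44/30 (160.119.193.44 - 160.119.193.47) does not contain 160.119.193.62
Longest matching prefix is /22 -> interface GigabitEthernet0/3.

GigabitEthernet0/3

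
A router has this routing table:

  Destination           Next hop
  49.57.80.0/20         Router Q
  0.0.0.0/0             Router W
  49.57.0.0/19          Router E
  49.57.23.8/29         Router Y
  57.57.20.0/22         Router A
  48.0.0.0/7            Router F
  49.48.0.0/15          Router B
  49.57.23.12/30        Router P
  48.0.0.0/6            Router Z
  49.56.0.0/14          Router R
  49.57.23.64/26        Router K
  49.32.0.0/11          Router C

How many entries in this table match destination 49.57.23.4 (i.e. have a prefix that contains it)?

Prefixes containing 49.57.23.4:
  0.0.0.0/0 (default, matches everything)
  48.0.0.0/6 (48.0.0.0 - 51.255.255.255)
  48.0.0.0/7 (48.0.0.0 - 49.255.255.255)
  49.32.0.0/11 (49.32.0.0 - 49.63.255.255)
  49.56.0.0/14 (49.56.0.0 - 49.59.255.255)
  49.57.0.0/19 (49.57.0.0 - 49.57.31.255)
Total matching entries: 6.

6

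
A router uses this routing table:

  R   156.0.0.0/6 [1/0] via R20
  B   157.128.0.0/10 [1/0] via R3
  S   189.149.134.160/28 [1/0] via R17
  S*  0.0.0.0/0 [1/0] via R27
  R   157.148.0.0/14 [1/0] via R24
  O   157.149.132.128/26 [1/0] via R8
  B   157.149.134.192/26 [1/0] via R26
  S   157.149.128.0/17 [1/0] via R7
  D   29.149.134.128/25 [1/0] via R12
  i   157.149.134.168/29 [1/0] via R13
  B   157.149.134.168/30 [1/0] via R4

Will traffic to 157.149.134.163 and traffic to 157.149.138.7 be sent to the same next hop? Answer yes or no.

yes

157.149.134.163: longest match 157.149.128.0/17 -> R7
157.149.138.7: longest match 157.149.128.0/17 -> R7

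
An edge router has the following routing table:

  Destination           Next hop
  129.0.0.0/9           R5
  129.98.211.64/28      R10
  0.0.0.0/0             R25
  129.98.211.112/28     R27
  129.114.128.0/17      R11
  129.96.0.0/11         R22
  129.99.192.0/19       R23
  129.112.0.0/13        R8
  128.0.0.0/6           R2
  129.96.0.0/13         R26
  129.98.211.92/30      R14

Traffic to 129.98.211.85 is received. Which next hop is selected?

R26

Routes whose prefix contains 129.98.211.85:
  0.0.0.0/0 (default, matches everything) -> R25
  128.0.0.0/6 (128.0.0.0 - 131.255.255.255) -> R2
  129.0.0.0/9 (129.0.0.0 - 129.127.255.255) -> R5
  129.96.0.0/11 (129.96.0.0 - 129.127.255.255) -> R22
  129.96.0.0/13 (129.96.0.0 - 129.103.255.255) -> R26
More-specific entries that do NOT match:
  129.98.211.92/30 (129.98.211.92 - 129.98.211.95) does not contain 129.98.211.85
  129.98.211.64/28 (129.98.211.64 - 129.98.211.79) does not contain 129.98.211.85
  129.98.211.112/28 (129.98.211.112 - 129.98.211.127) does not contain 129.98.211.85
  129.99.192.0/19 (129.99.192.0 - 129.99.223.255) does not contain 129.98.211.85
  129.114.128.0/17 (129.114.128.0 - 129.114.255.255) does not contain 129.98.211.85
Longest matching prefix is /13 -> next hop R26.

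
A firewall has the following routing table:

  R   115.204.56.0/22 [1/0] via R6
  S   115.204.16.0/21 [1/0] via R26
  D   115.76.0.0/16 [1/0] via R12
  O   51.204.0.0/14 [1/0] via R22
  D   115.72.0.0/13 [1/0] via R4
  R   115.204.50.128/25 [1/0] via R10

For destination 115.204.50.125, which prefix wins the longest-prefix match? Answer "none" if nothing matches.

none

115.204.50.125 is outside every listed prefix and there is no default route.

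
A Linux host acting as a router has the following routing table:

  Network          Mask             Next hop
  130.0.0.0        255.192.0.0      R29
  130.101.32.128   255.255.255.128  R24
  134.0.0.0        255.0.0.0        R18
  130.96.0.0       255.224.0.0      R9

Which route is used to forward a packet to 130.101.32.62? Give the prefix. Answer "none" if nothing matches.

Entries matching 130.101.32.62:
  130.96.0.0/11 (130.96.0.0 - 130.127.255.255)
Most specific is 130.96.0.0/11.

130.96.0.0/11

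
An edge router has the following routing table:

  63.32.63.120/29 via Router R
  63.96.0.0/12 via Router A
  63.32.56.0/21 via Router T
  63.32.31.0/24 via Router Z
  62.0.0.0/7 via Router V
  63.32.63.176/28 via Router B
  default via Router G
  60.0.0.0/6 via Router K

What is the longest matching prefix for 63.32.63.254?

Entries matching 63.32.63.254:
  0.0.0.0/0 (default, matches everything)
  60.0.0.0/6 (60.0.0.0 - 63.255.255.255)
  62.0.0.0/7 (62.0.0.0 - 63.255.255.255)
  63.32.56.0/21 (63.32.56.0 - 63.32.63.255)
Most specific is 63.32.56.0/21.

63.32.56.0/21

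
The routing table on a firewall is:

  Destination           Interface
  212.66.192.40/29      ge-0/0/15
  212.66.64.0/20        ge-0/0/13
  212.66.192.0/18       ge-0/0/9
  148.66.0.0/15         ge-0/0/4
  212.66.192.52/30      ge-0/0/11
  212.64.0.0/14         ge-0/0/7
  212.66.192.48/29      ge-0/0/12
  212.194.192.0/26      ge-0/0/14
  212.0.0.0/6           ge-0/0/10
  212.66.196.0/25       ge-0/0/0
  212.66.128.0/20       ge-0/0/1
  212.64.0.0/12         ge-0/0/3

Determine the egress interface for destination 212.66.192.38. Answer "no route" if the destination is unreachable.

Routes whose prefix contains 212.66.192.38:
  212.0.0.0/6 (212.0.0.0 - 215.255.255.255) -> ge-0/0/10
  212.64.0.0/12 (212.64.0.0 - 212.79.255.255) -> ge-0/0/3
  212.64.0.0/14 (212.64.0.0 - 212.67.255.255) -> ge-0/0/7
  212.66.192.0/18 (212.66.192.0 - 212.66.255.255) -> ge-0/0/9
More-specific entries that do NOT match:
  212.66.192.52/30 (212.66.192.52 - 212.66.192.55) does not contain 212.66.192.38
  212.66.192.40/29 (212.66.192.40 - 212.66.192.47) does not contain 212.66.192.38
  212.66.192.48/29 (212.66.192.48 - 212.66.192.55) does not contain 212.66.192.38
  212.194.192.0/26 (212.194.192.0 - 212.194.192.63) does not contain 212.66.192.38
  212.66.196.0/25 (212.66.196.0 - 212.66.196.127) does not contain 212.66.192.38
  212.66.64.0/20 (212.66.64.0 - 212.66.79.255) does not contain 212.66.192.38
  212.66.128.0/20 (212.66.128.0 - 212.66.143.255) does not contain 212.66.192.38
Longest matching prefix is /18 -> interface ge-0/0/9.

ge-0/0/9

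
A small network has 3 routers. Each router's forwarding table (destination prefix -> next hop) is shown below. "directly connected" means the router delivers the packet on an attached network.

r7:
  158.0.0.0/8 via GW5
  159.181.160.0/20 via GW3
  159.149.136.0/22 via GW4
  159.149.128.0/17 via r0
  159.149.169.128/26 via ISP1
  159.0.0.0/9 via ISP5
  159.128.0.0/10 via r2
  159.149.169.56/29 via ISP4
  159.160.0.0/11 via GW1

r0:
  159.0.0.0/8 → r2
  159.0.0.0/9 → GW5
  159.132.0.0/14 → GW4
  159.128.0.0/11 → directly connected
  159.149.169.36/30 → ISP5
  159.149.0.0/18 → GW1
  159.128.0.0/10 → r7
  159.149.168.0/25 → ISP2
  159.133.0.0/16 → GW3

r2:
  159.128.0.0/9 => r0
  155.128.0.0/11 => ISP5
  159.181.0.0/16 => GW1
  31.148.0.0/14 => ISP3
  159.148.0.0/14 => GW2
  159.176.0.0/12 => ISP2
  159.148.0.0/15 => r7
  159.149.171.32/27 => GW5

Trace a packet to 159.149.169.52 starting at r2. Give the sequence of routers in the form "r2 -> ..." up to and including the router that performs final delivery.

At r2: longest match for 159.149.169.52 is 159.148.0.0/15 -> r7
At r7: longest match for 159.149.169.52 is 159.149.128.0/17 -> r0
At r0: longest match for 159.149.169.52 is 159.128.0.0/11 -> directly connected

r2 -> r7 -> r0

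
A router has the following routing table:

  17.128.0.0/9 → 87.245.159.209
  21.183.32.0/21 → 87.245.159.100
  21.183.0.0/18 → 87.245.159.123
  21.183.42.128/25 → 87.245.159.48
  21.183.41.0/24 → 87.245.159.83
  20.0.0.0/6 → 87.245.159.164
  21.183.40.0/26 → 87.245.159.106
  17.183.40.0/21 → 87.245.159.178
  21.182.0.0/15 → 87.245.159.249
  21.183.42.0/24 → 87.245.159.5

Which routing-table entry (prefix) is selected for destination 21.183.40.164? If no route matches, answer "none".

21.183.0.0/18

Entries matching 21.183.40.164:
  20.0.0.0/6 (20.0.0.0 - 23.255.255.255)
  21.182.0.0/15 (21.182.0.0 - 21.183.255.255)
  21.183.0.0/18 (21.183.0.0 - 21.183.63.255)
Most specific is 21.183.0.0/18.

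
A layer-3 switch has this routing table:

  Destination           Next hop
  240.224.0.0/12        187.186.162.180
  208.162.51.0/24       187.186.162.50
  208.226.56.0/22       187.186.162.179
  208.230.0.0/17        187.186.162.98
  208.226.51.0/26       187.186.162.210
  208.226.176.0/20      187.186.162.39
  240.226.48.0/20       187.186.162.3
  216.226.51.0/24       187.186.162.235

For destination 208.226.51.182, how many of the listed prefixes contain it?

0

No listed prefix contains 208.226.51.182.
Total matching entries: 0.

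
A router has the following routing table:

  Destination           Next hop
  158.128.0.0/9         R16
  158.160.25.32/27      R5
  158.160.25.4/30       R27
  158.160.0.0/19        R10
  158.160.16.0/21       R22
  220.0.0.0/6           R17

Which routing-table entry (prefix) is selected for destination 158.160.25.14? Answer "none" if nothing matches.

158.160.0.0/19

Entries matching 158.160.25.14:
  158.128.0.0/9 (158.128.0.0 - 158.255.255.255)
  158.160.0.0/19 (158.160.0.0 - 158.160.31.255)
Most specific is 158.160.0.0/19.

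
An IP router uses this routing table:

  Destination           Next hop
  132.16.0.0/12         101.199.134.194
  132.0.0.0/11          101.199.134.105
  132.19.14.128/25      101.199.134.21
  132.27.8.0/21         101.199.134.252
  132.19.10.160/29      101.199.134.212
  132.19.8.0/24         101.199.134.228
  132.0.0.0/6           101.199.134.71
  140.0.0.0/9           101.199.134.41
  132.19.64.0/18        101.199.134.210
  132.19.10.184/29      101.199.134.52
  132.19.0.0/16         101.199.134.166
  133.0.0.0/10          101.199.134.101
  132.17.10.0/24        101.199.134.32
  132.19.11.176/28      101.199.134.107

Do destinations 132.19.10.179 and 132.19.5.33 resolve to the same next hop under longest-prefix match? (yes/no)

132.19.10.179: longest match 132.19.0.0/16 -> 101.199.134.166
132.19.5.33: longest match 132.19.0.0/16 -> 101.199.134.166

yes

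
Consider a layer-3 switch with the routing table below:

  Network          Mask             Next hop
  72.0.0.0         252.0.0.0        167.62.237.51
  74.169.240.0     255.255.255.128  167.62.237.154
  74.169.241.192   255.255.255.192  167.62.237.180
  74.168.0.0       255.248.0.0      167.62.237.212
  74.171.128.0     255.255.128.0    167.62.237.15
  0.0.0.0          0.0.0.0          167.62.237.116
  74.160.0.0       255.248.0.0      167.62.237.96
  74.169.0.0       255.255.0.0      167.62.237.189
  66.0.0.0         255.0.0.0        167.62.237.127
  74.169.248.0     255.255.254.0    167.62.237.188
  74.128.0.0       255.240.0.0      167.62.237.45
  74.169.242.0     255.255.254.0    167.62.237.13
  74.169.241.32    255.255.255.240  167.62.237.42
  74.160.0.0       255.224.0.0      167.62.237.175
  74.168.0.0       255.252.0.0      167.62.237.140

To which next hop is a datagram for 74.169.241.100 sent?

167.62.237.189

Routes whose prefix contains 74.169.241.100:
  0.0.0.0/0 (default, matches everything) -> 167.62.237.116
  72.0.0.0/6 (72.0.0.0 - 75.255.255.255) -> 167.62.237.51
  74.160.0.0/11 (74.160.0.0 - 74.191.255.255) -> 167.62.237.175
  74.168.0.0/13 (74.168.0.0 - 74.175.255.255) -> 167.62.237.212
  74.168.0.0/14 (74.168.0.0 - 74.171.255.255) -> 167.62.237.140
  74.169.0.0/16 (74.169.0.0 - 74.169.255.255) -> 167.62.237.189
More-specific entries that do NOT match:
  74.169.241.32/28 (74.169.241.32 - 74.169.241.47) does not contain 74.169.241.100
  74.169.241.192/26 (74.169.241.192 - 74.169.241.255) does not contain 74.169.241.100
  74.169.240.0/25 (74.169.240.0 - 74.169.240.127) does not contain 74.169.241.100
  74.169.248.0/23 (74.169.248.0 - 74.169.249.255) does not contain 74.169.241.100
  74.169.242.0/23 (74.169.242.0 - 74.169.243.255) does not contain 74.169.241.100
  74.171.128.0/17 (74.171.128.0 - 74.171.255.255) does not contain 74.169.241.100
Longest matching prefix is /16 -> next hop 167.62.237.189.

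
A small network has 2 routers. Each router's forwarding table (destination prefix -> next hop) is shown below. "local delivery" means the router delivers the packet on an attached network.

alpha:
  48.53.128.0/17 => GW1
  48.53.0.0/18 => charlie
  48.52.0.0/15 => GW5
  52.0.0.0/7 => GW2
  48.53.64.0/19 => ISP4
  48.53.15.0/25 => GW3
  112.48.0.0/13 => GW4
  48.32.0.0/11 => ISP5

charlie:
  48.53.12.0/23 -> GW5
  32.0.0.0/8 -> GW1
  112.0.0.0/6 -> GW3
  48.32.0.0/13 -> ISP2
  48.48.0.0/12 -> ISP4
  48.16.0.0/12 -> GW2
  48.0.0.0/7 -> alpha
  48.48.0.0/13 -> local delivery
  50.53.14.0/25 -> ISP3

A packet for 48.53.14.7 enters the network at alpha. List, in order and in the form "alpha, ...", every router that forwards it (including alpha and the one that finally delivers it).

At alpha: longest match for 48.53.14.7 is 48.53.0.0/18 -> charlie
At charlie: longest match for 48.53.14.7 is 48.48.0.0/13 -> local delivery

alpha, charlie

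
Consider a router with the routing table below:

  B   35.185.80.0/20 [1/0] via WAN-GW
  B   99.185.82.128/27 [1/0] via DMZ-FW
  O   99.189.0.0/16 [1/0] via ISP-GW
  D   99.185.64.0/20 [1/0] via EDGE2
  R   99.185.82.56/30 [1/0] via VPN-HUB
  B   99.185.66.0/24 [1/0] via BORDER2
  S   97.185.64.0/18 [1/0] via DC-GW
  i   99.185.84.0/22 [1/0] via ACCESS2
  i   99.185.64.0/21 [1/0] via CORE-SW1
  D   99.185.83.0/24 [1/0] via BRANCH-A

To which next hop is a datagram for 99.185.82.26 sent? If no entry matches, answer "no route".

no route

No entry's prefix contains 99.185.82.26; there is no default route.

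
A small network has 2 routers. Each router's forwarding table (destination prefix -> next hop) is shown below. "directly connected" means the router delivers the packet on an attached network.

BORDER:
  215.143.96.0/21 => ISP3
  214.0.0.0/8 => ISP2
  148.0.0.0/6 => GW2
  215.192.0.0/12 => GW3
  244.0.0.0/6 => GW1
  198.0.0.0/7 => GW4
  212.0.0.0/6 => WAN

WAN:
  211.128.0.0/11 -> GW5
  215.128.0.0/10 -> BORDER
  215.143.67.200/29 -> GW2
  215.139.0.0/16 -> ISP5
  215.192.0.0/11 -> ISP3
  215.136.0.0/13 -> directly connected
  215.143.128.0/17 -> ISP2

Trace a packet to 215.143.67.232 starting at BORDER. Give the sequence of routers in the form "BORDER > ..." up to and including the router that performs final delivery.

BORDER > WAN

At BORDER: longest match for 215.143.67.232 is 212.0.0.0/6 -> WAN
At WAN: longest match for 215.143.67.232 is 215.136.0.0/13 -> directly connected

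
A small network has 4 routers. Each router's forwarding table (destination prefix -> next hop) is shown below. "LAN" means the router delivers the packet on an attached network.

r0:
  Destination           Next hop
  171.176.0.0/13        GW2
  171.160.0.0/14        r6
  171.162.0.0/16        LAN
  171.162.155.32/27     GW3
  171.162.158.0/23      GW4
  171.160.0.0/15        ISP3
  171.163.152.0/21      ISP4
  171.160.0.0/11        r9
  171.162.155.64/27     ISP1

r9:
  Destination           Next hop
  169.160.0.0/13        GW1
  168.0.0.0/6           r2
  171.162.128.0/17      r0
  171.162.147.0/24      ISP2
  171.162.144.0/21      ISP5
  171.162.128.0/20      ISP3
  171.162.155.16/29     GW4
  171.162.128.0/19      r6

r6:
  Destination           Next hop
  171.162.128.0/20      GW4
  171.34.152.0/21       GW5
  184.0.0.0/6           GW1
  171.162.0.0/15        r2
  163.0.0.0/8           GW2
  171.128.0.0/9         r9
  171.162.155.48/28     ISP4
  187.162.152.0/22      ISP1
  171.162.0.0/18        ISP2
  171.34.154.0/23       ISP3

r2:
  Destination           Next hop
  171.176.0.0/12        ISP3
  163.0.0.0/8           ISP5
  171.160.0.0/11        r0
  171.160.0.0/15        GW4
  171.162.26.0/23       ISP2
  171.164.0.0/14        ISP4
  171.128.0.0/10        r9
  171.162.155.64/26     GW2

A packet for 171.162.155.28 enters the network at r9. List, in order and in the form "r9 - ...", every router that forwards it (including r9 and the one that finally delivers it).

At r9: longest match for 171.162.155.28 is 171.162.128.0/19 -> r6
At r6: longest match for 171.162.155.28 is 171.162.0.0/15 -> r2
At r2: longest match for 171.162.155.28 is 171.160.0.0/11 -> r0
At r0: longest match for 171.162.155.28 is 171.162.0.0/16 -> LAN

r9 - r6 - r2 - r0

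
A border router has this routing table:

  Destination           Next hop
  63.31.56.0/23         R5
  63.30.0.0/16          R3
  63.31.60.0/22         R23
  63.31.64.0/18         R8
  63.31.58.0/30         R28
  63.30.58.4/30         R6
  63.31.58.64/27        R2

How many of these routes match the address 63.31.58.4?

0

No listed prefix contains 63.31.58.4.
Total matching entries: 0.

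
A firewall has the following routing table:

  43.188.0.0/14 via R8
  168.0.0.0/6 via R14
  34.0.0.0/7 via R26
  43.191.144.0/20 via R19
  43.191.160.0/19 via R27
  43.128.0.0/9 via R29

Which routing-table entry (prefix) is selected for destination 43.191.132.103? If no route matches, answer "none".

43.188.0.0/14

Entries matching 43.191.132.103:
  43.128.0.0/9 (43.128.0.0 - 43.255.255.255)
  43.188.0.0/14 (43.188.0.0 - 43.191.255.255)
Most specific is 43.188.0.0/14.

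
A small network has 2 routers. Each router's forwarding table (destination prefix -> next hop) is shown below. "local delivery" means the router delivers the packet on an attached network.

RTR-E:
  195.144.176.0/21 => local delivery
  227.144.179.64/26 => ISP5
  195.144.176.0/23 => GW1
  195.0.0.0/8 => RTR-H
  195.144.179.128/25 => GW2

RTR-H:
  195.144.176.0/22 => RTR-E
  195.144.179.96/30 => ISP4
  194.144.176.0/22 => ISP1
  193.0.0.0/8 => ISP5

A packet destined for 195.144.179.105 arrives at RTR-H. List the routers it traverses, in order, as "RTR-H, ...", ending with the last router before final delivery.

At RTR-H: longest match for 195.144.179.105 is 195.144.176.0/22 -> RTR-E
At RTR-E: longest match for 195.144.179.105 is 195.144.176.0/21 -> local delivery

RTR-H, RTR-E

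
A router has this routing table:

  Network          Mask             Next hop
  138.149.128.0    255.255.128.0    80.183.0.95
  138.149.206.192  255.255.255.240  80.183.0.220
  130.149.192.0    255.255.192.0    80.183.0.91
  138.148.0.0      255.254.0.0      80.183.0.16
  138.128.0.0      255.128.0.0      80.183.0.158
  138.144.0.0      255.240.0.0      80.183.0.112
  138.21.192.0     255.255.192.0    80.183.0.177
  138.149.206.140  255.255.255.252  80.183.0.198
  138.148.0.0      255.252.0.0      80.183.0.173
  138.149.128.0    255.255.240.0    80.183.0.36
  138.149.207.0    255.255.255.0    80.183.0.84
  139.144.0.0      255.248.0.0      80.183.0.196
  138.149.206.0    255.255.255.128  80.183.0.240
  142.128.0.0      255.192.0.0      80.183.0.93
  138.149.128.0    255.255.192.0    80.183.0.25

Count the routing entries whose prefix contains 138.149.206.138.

Prefixes containing 138.149.206.138:
  138.128.0.0/9 (138.128.0.0 - 138.255.255.255)
  138.144.0.0/12 (138.144.0.0 - 138.159.255.255)
  138.148.0.0/14 (138.148.0.0 - 138.151.255.255)
  138.148.0.0/15 (138.148.0.0 - 138.149.255.255)
  138.149.128.0/17 (138.149.128.0 - 138.149.255.255)
Total matching entries: 5.

5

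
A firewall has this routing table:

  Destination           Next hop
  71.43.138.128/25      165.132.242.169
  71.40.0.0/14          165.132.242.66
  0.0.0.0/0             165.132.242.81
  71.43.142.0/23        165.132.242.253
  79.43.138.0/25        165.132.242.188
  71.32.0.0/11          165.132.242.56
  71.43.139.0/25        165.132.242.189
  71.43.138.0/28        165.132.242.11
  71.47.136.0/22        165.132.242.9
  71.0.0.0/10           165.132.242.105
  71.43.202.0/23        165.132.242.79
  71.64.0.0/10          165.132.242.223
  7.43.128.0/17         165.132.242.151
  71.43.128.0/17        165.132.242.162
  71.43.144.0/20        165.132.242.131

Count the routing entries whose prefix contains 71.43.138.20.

5

Prefixes containing 71.43.138.20:
  0.0.0.0/0 (default, matches everything)
  71.0.0.0/10 (71.0.0.0 - 71.63.255.255)
  71.32.0.0/11 (71.32.0.0 - 71.63.255.255)
  71.40.0.0/14 (71.40.0.0 - 71.43.255.255)
  71.43.128.0/17 (71.43.128.0 - 71.43.255.255)
Total matching entries: 5.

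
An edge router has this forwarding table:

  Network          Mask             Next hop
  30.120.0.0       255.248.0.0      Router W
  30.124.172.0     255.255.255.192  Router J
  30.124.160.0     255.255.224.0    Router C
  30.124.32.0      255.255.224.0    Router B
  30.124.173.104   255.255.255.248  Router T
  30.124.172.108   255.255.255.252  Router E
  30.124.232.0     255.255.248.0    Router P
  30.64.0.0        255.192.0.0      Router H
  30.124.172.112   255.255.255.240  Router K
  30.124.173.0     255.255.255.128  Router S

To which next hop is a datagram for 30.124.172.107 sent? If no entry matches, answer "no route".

Routes whose prefix contains 30.124.172.107:
  30.64.0.0/10 (30.64.0.0 - 30.127.255.255) -> Router H
  30.120.0.0/13 (30.120.0.0 - 30.127.255.255) -> Router W
  30.124.160.0/19 (30.124.160.0 - 30.124.191.255) -> Router C
More-specific entries that do NOT match:
  30.124.172.108/30 (30.124.172.108 - 30.124.172.111) does not contain 30.124.172.107
  30.124.173.104/29 (30.124.173.104 - 30.124.173.111) does not contain 30.124.172.107
  30.124.172.112/28 (30.124.172.112 - 30.124.172.127) does not contain 30.124.172.107
  30.124.172.0/26 (30.124.172.0 - 30.124.172.63) does not contain 30.124.172.107
  30.124.173.0/25 (30.124.173.0 - 30.124.173.127) does not contain 30.124.172.107
  30.124.232.0/21 (30.124.232.0 - 30.124.239.255) does not contain 30.124.172.107
Longest matching prefix is /19 -> next hop Router C.

Router C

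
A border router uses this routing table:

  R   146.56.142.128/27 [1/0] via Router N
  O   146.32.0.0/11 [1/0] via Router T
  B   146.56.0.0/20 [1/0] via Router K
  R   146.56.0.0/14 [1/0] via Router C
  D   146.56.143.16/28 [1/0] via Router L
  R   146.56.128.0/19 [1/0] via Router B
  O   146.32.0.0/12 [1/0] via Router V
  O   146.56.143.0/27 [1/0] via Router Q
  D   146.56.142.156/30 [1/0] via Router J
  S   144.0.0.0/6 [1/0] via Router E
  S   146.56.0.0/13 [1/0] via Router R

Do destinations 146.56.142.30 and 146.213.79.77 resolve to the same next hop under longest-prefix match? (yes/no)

146.56.142.30: longest match 146.56.128.0/19 -> Router B
146.213.79.77: longest match 144.0.0.0/6 -> Router E

no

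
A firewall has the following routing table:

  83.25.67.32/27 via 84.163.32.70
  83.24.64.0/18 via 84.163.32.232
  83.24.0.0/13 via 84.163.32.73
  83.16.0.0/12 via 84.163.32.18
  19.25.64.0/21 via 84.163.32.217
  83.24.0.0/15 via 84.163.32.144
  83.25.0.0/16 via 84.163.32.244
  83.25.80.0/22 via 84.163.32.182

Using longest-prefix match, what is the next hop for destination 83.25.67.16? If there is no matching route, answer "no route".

84.163.32.244

Routes whose prefix contains 83.25.67.16:
  83.16.0.0/12 (83.16.0.0 - 83.31.255.255) -> 84.163.32.18
  83.24.0.0/13 (83.24.0.0 - 83.31.255.255) -> 84.163.32.73
  83.24.0.0/15 (83.24.0.0 - 83.25.255.255) -> 84.163.32.144
  83.25.0.0/16 (83.25.0.0 - 83.25.255.255) -> 84.163.32.244
More-specific entries that do NOT match:
  83.25.67.32/27 (83.25.67.32 - 83.25.67.63) does not contain 83.25.67.16
  83.25.80.0/22 (83.25.80.0 - 83.25.83.255) does not contain 83.25.67.16
  19.25.64.0/21 (19.25.64.0 - 19.25.71.255) does not contain 83.25.67.16
  83.24.64.0/18 (83.24.64.0 - 83.24.127.255) does not contain 83.25.67.16
Longest matching prefix is /16 -> next hop 84.163.32.244.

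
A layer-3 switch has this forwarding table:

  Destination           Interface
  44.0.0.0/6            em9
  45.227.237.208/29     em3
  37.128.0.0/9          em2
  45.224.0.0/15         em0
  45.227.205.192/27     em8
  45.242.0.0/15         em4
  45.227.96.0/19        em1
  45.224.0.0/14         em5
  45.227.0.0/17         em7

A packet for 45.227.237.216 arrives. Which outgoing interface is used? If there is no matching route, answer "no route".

Routes whose prefix contains 45.227.237.216:
  44.0.0.0/6 (44.0.0.0 - 47.255.255.255) -> em9
  45.224.0.0/14 (45.224.0.0 - 45.227.255.255) -> em5
More-specific entries that do NOT match:
  45.227.237.208/29 (45.227.237.208 - 45.227.237.215) does not contain 45.227.237.216
  45.227.205.192/27 (45.227.205.192 - 45.227.205.223) does not contain 45.227.237.216
  45.227.96.0/19 (45.227.96.0 - 45.227.127.255) does not contain 45.227.237.216
  45.227.0.0/17 (45.227.0.0 - 45.227.127.255) does not contain 45.227.237.216
  45.224.0.0/15 (45.224.0.0 - 45.225.255.255) does not contain 45.227.237.216
  45.242.0.0/15 (45.242.0.0 - 45.243.255.255) does not contain 45.227.237.216
Longest matching prefix is /14 -> interface em5.

em5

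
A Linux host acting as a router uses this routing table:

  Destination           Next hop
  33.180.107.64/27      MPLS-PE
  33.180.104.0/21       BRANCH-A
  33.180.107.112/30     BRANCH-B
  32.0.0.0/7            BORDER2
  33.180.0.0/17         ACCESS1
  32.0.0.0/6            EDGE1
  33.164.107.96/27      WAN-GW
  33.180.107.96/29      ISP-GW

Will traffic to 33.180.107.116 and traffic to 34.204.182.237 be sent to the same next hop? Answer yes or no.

33.180.107.116: longest match 33.180.104.0/21 -> BRANCH-A
34.204.182.237: longest match 32.0.0.0/6 -> EDGE1

no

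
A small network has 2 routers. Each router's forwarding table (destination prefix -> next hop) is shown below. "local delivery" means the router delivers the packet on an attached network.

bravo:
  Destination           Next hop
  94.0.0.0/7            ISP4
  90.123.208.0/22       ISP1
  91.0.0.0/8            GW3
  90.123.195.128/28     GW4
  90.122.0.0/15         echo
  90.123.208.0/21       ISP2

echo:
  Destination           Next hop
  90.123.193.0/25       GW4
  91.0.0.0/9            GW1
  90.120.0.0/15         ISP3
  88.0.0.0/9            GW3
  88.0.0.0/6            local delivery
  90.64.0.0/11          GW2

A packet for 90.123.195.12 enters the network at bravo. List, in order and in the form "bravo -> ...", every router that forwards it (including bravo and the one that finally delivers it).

bravo -> echo

At bravo: longest match for 90.123.195.12 is 90.122.0.0/15 -> echo
At echo: longest match for 90.123.195.12 is 88.0.0.0/6 -> local delivery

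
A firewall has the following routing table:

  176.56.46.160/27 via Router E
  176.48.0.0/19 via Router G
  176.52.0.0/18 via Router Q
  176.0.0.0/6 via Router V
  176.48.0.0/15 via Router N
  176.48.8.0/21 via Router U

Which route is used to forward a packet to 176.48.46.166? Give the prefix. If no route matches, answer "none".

176.48.0.0/15

Entries matching 176.48.46.166:
  176.0.0.0/6 (176.0.0.0 - 179.255.255.255)
  176.48.0.0/15 (176.48.0.0 - 176.49.255.255)
Most specific is 176.48.0.0/15.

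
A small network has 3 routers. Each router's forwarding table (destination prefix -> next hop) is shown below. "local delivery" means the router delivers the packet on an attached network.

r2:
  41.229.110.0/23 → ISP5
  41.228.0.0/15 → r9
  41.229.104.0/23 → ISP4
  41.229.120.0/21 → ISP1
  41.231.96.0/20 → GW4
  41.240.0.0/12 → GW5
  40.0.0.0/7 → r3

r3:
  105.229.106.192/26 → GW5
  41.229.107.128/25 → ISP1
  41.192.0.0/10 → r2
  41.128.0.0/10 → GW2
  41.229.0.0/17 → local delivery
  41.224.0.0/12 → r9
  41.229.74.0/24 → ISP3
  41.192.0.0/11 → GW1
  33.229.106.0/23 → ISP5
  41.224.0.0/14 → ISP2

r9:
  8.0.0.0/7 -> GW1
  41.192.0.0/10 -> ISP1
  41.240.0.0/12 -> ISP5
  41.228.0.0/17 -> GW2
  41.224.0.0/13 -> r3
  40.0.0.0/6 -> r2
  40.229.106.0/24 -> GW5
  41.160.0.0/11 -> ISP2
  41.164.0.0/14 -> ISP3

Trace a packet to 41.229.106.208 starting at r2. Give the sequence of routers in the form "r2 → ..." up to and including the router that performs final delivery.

At r2: longest match for 41.229.106.208 is 41.228.0.0/15 -> r9
At r9: longest match for 41.229.106.208 is 41.224.0.0/13 -> r3
At r3: longest match for 41.229.106.208 is 41.229.0.0/17 -> local delivery

r2 → r9 → r3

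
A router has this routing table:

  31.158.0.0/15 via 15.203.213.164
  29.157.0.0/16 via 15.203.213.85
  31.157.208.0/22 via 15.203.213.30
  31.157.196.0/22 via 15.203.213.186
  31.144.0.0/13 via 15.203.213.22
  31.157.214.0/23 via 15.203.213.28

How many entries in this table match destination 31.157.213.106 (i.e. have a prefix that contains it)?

No listed prefix contains 31.157.213.106.
Total matching entries: 0.

0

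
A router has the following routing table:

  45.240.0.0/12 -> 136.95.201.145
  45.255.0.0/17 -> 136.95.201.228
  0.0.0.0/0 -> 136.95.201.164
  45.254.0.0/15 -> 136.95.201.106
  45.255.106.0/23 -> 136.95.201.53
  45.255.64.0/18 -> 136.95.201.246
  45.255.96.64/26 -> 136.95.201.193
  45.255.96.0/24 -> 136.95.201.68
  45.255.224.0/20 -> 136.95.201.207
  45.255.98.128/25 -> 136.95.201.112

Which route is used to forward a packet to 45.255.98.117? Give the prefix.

45.255.64.0/18

Entries matching 45.255.98.117:
  0.0.0.0/0 (default, matches everything)
  45.240.0.0/12 (45.240.0.0 - 45.255.255.255)
  45.254.0.0/15 (45.254.0.0 - 45.255.255.255)
  45.255.0.0/17 (45.255.0.0 - 45.255.127.255)
  45.255.64.0/18 (45.255.64.0 - 45.255.127.255)
Most specific is 45.255.64.0/18.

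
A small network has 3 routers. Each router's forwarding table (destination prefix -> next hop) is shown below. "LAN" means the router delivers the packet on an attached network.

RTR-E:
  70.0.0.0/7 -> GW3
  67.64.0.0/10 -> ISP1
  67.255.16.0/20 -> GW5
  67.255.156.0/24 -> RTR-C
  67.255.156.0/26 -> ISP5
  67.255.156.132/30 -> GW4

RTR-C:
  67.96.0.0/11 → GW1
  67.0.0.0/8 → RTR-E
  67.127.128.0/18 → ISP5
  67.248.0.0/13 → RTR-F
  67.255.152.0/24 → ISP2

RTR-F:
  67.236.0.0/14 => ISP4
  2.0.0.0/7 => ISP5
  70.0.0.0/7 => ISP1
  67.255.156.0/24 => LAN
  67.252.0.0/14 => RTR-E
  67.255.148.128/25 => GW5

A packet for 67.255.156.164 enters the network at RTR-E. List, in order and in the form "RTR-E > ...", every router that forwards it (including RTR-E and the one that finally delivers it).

RTR-E > RTR-C > RTR-F

At RTR-E: longest match for 67.255.156.164 is 67.255.156.0/24 -> RTR-C
At RTR-C: longest match for 67.255.156.164 is 67.248.0.0/13 -> RTR-F
At RTR-F: longest match for 67.255.156.164 is 67.255.156.0/24 -> LAN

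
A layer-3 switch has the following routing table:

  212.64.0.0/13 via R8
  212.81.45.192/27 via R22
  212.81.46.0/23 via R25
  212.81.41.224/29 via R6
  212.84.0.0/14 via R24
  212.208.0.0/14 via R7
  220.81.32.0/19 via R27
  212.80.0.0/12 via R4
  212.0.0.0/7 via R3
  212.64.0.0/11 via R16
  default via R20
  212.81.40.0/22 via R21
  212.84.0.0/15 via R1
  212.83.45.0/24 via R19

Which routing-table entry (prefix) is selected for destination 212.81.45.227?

212.80.0.0/12

Entries matching 212.81.45.227:
  0.0.0.0/0 (default, matches everything)
  212.0.0.0/7 (212.0.0.0 - 213.255.255.255)
  212.64.0.0/11 (212.64.0.0 - 212.95.255.255)
  212.80.0.0/12 (212.80.0.0 - 212.95.255.255)
Most specific is 212.80.0.0/12.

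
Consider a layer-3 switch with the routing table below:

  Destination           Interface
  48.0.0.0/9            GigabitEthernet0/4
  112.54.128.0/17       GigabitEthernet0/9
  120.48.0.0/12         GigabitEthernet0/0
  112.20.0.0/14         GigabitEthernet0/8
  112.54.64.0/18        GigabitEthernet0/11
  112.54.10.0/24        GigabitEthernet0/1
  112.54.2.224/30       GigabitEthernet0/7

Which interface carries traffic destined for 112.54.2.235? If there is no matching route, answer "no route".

No entry's prefix contains 112.54.2.235; there is no default route.

no route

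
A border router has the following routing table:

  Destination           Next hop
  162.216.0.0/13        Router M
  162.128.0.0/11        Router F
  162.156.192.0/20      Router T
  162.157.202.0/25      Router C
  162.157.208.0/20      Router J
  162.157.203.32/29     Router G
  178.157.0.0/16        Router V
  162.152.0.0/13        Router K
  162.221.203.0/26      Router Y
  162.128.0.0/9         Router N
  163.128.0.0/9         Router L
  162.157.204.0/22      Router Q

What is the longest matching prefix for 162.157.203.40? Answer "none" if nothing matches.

162.152.0.0/13

Entries matching 162.157.203.40:
  162.128.0.0/9 (162.128.0.0 - 162.255.255.255)
  162.128.0.0/11 (162.128.0.0 - 162.159.255.255)
  162.152.0.0/13 (162.152.0.0 - 162.159.255.255)
Most specific is 162.152.0.0/13.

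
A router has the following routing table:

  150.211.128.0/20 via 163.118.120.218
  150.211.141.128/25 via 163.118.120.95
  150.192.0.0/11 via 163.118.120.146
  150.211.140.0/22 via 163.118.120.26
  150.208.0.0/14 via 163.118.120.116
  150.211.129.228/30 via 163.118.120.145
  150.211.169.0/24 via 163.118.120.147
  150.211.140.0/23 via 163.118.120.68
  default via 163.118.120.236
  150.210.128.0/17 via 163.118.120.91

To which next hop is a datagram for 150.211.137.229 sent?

Routes whose prefix contains 150.211.137.229:
  0.0.0.0/0 (default, matches everything) -> 163.118.120.236
  150.192.0.0/11 (150.192.0.0 - 150.223.255.255) -> 163.118.120.146
  150.208.0.0/14 (150.208.0.0 - 150.211.255.255) -> 163.118.120.116
  150.211.128.0/20 (150.211.128.0 - 150.211.143.255) -> 163.118.120.218
More-specific entries that do NOT match:
  150.211.129.228/30 (150.211.129.228 - 150.211.129.231) does not contain 150.211.137.229
  150.211.141.128/25 (150.211.141.128 - 150.211.141.255) does not contain 150.211.137.229
  150.211.169.0/24 (150.211.169.0 - 150.211.169.255) does not contain 150.211.137.229
  150.211.140.0/23 (150.211.140.0 - 150.211.141.255) does not contain 150.211.137.229
  150.211.140.0/22 (150.211.140.0 - 150.211.143.255) does not contain 150.211.137.229
Longest matching prefix is /20 -> next hop 163.118.120.218.

163.118.120.218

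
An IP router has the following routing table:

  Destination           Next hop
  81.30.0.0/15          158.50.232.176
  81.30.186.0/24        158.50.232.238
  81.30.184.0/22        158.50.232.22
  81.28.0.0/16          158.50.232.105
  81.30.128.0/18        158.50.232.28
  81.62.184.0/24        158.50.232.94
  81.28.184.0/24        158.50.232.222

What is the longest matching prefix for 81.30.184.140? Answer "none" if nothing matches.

81.30.184.0/22

Entries matching 81.30.184.140:
  81.30.0.0/15 (81.30.0.0 - 81.31.255.255)
  81.30.128.0/18 (81.30.128.0 - 81.30.191.255)
  81.30.184.0/22 (81.30.184.0 - 81.30.187.255)
Most specific is 81.30.184.0/22.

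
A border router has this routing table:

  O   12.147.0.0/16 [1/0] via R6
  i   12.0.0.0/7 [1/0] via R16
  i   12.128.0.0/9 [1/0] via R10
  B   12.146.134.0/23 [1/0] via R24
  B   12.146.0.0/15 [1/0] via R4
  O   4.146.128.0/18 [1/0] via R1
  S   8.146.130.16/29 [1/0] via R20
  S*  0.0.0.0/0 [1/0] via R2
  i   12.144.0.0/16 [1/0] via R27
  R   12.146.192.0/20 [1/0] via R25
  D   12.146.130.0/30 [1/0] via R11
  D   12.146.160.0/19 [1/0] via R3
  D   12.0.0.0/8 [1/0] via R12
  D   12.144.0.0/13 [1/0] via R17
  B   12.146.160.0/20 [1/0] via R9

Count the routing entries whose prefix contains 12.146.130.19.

6

Prefixes containing 12.146.130.19:
  0.0.0.0/0 (default, matches everything)
  12.0.0.0/7 (12.0.0.0 - 13.255.255.255)
  12.0.0.0/8 (12.0.0.0 - 12.255.255.255)
  12.128.0.0/9 (12.128.0.0 - 12.255.255.255)
  12.144.0.0/13 (12.144.0.0 - 12.151.255.255)
  12.146.0.0/15 (12.146.0.0 - 12.147.255.255)
Total matching entries: 6.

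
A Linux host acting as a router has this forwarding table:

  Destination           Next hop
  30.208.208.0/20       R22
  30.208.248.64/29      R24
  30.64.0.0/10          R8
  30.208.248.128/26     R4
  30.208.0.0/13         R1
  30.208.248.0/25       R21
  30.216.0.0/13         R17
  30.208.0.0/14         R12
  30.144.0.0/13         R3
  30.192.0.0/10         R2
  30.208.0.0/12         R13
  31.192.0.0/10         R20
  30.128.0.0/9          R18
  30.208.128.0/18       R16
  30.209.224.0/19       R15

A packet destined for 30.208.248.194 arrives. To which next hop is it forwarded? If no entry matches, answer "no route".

R12

Routes whose prefix contains 30.208.248.194:
  30.128.0.0/9 (30.128.0.0 - 30.255.255.255) -> R18
  30.192.0.0/10 (30.192.0.0 - 30.255.255.255) -> R2
  30.208.0.0/12 (30.208.0.0 - 30.223.255.255) -> R13
  30.208.0.0/13 (30.208.0.0 - 30.215.255.255) -> R1
  30.208.0.0/14 (30.208.0.0 - 30.211.255.255) -> R12
More-specific entries that do NOT match:
  30.208.248.64/29 (30.208.248.64 - 30.208.248.71) does not contain 30.208.248.194
  30.208.248.128/26 (30.208.248.128 - 30.208.248.191) does not contain 30.208.248.194
  30.208.248.0/25 (30.208.248.0 - 30.208.248.127) does not contain 30.208.248.194
  30.208.208.0/20 (30.208.208.0 - 30.208.223.255) does not contain 30.208.248.194
  30.209.224.0/19 (30.209.224.0 - 30.209.255.255) does not contain 30.208.248.194
  30.208.128.0/18 (30.208.128.0 - 30.208.191.255) does not contain 30.208.248.194
Longest matching prefix is /14 -> next hop R12.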